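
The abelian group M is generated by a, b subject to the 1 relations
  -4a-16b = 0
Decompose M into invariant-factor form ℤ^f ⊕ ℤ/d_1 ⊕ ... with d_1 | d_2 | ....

Answer: M ≅ ℤ^1 ⊕ ℤ/4

Derivation:
rank_ℚ(R)=1; free=2−1=1
SNF(R) diag = [4] → torsion [4]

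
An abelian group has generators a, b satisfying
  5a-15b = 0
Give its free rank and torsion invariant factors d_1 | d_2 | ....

Answer: M ≅ ℤ^1 ⊕ ℤ/5

Derivation:
rank_ℚ(R)=1; free=2−1=1
SNF(R) diag = [5] → torsion [5]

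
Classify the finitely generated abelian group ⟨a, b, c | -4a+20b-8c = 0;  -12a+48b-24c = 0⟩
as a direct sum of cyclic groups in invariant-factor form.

rank_ℚ(R)=2; free=3−2=1
SNF(R) diag = [4, 12] → torsion [4, 12]

Answer: M ≅ ℤ^1 ⊕ ℤ/4 ⊕ ℤ/12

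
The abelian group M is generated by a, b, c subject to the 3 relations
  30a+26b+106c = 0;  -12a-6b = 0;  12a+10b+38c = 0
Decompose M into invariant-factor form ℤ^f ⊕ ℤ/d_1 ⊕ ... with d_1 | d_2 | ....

Answer: M ≅ ℤ/2 ⊕ ℤ/6 ⊕ ℤ/6

Derivation:
rank_ℚ(R)=3; free=3−3=0
SNF(R) diag = [2, 6, 6] → torsion [2, 6, 6]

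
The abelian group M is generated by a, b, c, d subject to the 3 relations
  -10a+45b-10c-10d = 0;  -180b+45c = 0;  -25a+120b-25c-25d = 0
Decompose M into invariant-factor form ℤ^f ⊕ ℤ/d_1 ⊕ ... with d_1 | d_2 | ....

rank_ℚ(R)=3; free=4−3=1
SNF(R) diag = [5, 15, 45] → torsion [5, 15, 45]

Answer: M ≅ ℤ^1 ⊕ ℤ/5 ⊕ ℤ/15 ⊕ ℤ/45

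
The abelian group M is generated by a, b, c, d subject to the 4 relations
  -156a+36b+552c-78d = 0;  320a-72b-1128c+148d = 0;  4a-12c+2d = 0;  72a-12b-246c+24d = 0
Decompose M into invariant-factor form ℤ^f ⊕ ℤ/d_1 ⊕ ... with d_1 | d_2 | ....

rank_ℚ(R)=4; free=4−4=0
SNF(R) diag = [2, 6, 12, 24] → torsion [2, 6, 12, 24]

Answer: M ≅ ℤ/2 ⊕ ℤ/6 ⊕ ℤ/12 ⊕ ℤ/24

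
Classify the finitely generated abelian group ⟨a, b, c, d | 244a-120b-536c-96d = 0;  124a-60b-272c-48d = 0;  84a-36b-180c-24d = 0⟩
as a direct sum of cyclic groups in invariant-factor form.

Answer: M ≅ ℤ^1 ⊕ ℤ/4 ⊕ ℤ/12 ⊕ ℤ/12

Derivation:
rank_ℚ(R)=3; free=4−3=1
SNF(R) diag = [4, 12, 12] → torsion [4, 12, 12]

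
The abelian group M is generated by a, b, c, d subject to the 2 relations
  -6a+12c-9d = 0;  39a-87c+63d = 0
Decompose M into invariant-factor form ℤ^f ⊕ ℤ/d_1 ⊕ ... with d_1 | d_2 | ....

rank_ℚ(R)=2; free=4−2=2
SNF(R) diag = [3, 9] → torsion [3, 9]

Answer: M ≅ ℤ^2 ⊕ ℤ/3 ⊕ ℤ/9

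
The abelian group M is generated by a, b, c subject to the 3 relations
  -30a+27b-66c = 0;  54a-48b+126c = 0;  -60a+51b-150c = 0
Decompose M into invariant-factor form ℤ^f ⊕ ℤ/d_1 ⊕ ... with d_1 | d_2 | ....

rank_ℚ(R)=3; free=3−3=0
SNF(R) diag = [3, 6, 18] → torsion [3, 6, 18]

Answer: M ≅ ℤ/3 ⊕ ℤ/6 ⊕ ℤ/18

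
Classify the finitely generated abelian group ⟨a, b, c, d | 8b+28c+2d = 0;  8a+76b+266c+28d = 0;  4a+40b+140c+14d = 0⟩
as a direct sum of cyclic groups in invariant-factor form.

rank_ℚ(R)=3; free=4−3=1
SNF(R) diag = [2, 2, 4] → torsion [2, 2, 4]

Answer: M ≅ ℤ^1 ⊕ ℤ/2 ⊕ ℤ/2 ⊕ ℤ/4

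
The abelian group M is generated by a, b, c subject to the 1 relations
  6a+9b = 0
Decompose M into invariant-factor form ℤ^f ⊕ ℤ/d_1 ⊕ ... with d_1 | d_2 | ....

rank_ℚ(R)=1; free=3−1=2
SNF(R) diag = [3] → torsion [3]

Answer: M ≅ ℤ^2 ⊕ ℤ/3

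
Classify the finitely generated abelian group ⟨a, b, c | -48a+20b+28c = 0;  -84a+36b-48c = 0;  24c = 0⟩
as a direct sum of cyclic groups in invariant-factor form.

Answer: M ≅ ℤ/4 ⊕ ℤ/12 ⊕ ℤ/24

Derivation:
rank_ℚ(R)=3; free=3−3=0
SNF(R) diag = [4, 12, 24] → torsion [4, 12, 24]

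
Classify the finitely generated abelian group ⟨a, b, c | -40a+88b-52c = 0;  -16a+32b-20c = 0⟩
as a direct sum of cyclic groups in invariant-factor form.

rank_ℚ(R)=2; free=3−2=1
SNF(R) diag = [4, 8] → torsion [4, 8]

Answer: M ≅ ℤ^1 ⊕ ℤ/4 ⊕ ℤ/8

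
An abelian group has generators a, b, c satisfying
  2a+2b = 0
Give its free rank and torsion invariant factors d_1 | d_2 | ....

rank_ℚ(R)=1; free=3−1=2
SNF(R) diag = [2] → torsion [2]

Answer: M ≅ ℤ^2 ⊕ ℤ/2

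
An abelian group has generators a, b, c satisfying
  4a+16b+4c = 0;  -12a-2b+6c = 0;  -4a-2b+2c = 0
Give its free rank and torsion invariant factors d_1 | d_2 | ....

Answer: M ≅ ℤ/2 ⊕ ℤ/4 ⊕ ℤ/12

Derivation:
rank_ℚ(R)=3; free=3−3=0
SNF(R) diag = [2, 4, 12] → torsion [2, 4, 12]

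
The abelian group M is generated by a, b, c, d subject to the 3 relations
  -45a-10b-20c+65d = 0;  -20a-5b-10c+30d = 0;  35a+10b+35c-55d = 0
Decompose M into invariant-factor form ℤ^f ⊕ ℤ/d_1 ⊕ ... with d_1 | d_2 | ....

rank_ℚ(R)=3; free=4−3=1
SNF(R) diag = [5, 5, 15] → torsion [5, 5, 15]

Answer: M ≅ ℤ^1 ⊕ ℤ/5 ⊕ ℤ/5 ⊕ ℤ/15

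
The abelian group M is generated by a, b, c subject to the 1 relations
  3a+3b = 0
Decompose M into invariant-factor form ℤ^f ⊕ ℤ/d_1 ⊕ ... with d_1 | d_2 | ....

rank_ℚ(R)=1; free=3−1=2
SNF(R) diag = [3] → torsion [3]

Answer: M ≅ ℤ^2 ⊕ ℤ/3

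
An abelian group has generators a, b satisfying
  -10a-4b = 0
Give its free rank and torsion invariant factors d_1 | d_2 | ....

Answer: M ≅ ℤ^1 ⊕ ℤ/2

Derivation:
rank_ℚ(R)=1; free=2−1=1
SNF(R) diag = [2] → torsion [2]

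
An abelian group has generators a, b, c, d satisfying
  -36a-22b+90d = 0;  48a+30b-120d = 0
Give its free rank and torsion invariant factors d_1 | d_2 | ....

Answer: M ≅ ℤ^2 ⊕ ℤ/2 ⊕ ℤ/6

Derivation:
rank_ℚ(R)=2; free=4−2=2
SNF(R) diag = [2, 6] → torsion [2, 6]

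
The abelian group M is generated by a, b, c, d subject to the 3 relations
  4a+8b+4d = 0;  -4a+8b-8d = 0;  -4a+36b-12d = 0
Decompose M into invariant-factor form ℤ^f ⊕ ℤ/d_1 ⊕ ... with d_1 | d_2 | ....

rank_ℚ(R)=3; free=4−3=1
SNF(R) diag = [4, 4, 12] → torsion [4, 4, 12]

Answer: M ≅ ℤ^1 ⊕ ℤ/4 ⊕ ℤ/4 ⊕ ℤ/12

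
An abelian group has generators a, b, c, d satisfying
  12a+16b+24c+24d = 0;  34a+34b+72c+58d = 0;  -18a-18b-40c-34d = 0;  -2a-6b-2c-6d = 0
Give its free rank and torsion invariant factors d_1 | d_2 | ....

Answer: M ≅ ℤ/2 ⊕ ℤ/2 ⊕ ℤ/4 ⊕ ℤ/8

Derivation:
rank_ℚ(R)=4; free=4−4=0
SNF(R) diag = [2, 2, 4, 8] → torsion [2, 2, 4, 8]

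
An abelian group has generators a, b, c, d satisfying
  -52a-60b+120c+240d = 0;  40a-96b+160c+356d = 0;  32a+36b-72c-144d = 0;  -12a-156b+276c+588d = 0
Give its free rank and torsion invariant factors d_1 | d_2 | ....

Answer: M ≅ ℤ/4 ⊕ ℤ/4 ⊕ ℤ/12 ⊕ ℤ/36

Derivation:
rank_ℚ(R)=4; free=4−4=0
SNF(R) diag = [4, 4, 12, 36] → torsion [4, 4, 12, 36]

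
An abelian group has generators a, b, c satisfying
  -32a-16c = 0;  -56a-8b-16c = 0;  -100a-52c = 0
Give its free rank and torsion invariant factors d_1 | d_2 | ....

Answer: M ≅ ℤ/4 ⊕ ℤ/8 ⊕ ℤ/16

Derivation:
rank_ℚ(R)=3; free=3−3=0
SNF(R) diag = [4, 8, 16] → torsion [4, 8, 16]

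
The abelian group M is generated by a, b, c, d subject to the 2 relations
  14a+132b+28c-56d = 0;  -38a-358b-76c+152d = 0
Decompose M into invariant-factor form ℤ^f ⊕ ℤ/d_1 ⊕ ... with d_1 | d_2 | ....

Answer: M ≅ ℤ^2 ⊕ ℤ/2 ⊕ ℤ/2

Derivation:
rank_ℚ(R)=2; free=4−2=2
SNF(R) diag = [2, 2] → torsion [2, 2]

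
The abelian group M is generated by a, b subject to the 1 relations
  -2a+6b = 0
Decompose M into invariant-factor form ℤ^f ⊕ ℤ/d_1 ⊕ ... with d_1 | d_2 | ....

Answer: M ≅ ℤ^1 ⊕ ℤ/2

Derivation:
rank_ℚ(R)=1; free=2−1=1
SNF(R) diag = [2] → torsion [2]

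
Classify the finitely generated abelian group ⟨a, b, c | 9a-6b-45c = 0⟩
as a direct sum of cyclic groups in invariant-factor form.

rank_ℚ(R)=1; free=3−1=2
SNF(R) diag = [3] → torsion [3]

Answer: M ≅ ℤ^2 ⊕ ℤ/3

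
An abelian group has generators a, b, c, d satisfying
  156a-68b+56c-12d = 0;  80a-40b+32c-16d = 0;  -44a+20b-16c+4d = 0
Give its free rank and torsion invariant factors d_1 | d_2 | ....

Answer: M ≅ ℤ^1 ⊕ ℤ/4 ⊕ ℤ/8 ⊕ ℤ/8

Derivation:
rank_ℚ(R)=3; free=4−3=1
SNF(R) diag = [4, 8, 8] → torsion [4, 8, 8]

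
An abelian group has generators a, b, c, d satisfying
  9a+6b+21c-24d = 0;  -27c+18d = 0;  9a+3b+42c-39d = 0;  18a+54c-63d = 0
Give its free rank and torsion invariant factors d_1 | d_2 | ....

rank_ℚ(R)=4; free=4−4=0
SNF(R) diag = [3, 9, 9, 9] → torsion [3, 9, 9, 9]

Answer: M ≅ ℤ/3 ⊕ ℤ/9 ⊕ ℤ/9 ⊕ ℤ/9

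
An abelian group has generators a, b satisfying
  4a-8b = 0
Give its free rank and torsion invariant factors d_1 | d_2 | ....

rank_ℚ(R)=1; free=2−1=1
SNF(R) diag = [4] → torsion [4]

Answer: M ≅ ℤ^1 ⊕ ℤ/4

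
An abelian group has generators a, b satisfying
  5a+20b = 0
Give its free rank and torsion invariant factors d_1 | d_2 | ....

rank_ℚ(R)=1; free=2−1=1
SNF(R) diag = [5] → torsion [5]

Answer: M ≅ ℤ^1 ⊕ ℤ/5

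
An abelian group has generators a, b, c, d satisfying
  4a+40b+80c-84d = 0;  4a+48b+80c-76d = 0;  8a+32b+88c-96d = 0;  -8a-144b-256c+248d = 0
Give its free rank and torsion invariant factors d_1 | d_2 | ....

rank_ℚ(R)=4; free=4−4=0
SNF(R) diag = [4, 8, 24, 48] → torsion [4, 8, 24, 48]

Answer: M ≅ ℤ/4 ⊕ ℤ/8 ⊕ ℤ/24 ⊕ ℤ/48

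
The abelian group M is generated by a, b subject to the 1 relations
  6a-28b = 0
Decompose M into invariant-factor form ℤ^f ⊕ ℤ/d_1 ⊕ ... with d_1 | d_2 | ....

rank_ℚ(R)=1; free=2−1=1
SNF(R) diag = [2] → torsion [2]

Answer: M ≅ ℤ^1 ⊕ ℤ/2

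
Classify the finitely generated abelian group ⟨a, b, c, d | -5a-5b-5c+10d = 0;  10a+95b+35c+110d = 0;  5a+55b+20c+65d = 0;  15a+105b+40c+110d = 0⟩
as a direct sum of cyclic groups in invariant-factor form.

Answer: M ≅ ℤ/5 ⊕ ℤ/5 ⊕ ℤ/5 ⊕ ℤ/5

Derivation:
rank_ℚ(R)=4; free=4−4=0
SNF(R) diag = [5, 5, 5, 5] → torsion [5, 5, 5, 5]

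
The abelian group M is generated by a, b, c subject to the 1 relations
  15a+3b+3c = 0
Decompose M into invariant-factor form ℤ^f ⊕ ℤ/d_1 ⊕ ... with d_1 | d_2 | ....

rank_ℚ(R)=1; free=3−1=2
SNF(R) diag = [3] → torsion [3]

Answer: M ≅ ℤ^2 ⊕ ℤ/3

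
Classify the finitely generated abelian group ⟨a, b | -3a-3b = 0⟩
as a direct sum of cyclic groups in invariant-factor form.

rank_ℚ(R)=1; free=2−1=1
SNF(R) diag = [3] → torsion [3]

Answer: M ≅ ℤ^1 ⊕ ℤ/3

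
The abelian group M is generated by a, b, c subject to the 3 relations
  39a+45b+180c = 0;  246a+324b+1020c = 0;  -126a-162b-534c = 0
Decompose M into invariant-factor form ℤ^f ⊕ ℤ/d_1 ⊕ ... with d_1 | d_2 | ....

rank_ℚ(R)=3; free=3−3=0
SNF(R) diag = [3, 6, 18] → torsion [3, 6, 18]

Answer: M ≅ ℤ/3 ⊕ ℤ/6 ⊕ ℤ/18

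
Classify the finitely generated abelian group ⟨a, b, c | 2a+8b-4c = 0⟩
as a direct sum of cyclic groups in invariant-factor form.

rank_ℚ(R)=1; free=3−1=2
SNF(R) diag = [2] → torsion [2]

Answer: M ≅ ℤ^2 ⊕ ℤ/2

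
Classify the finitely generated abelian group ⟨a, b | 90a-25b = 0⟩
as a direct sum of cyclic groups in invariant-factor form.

Answer: M ≅ ℤ^1 ⊕ ℤ/5

Derivation:
rank_ℚ(R)=1; free=2−1=1
SNF(R) diag = [5] → torsion [5]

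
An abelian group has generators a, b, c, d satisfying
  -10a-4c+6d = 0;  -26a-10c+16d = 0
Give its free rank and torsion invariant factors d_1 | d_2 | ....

rank_ℚ(R)=2; free=4−2=2
SNF(R) diag = [2, 2] → torsion [2, 2]

Answer: M ≅ ℤ^2 ⊕ ℤ/2 ⊕ ℤ/2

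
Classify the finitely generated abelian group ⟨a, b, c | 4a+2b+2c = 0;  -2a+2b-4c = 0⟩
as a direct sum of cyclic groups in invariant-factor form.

Answer: M ≅ ℤ^1 ⊕ ℤ/2 ⊕ ℤ/6

Derivation:
rank_ℚ(R)=2; free=3−2=1
SNF(R) diag = [2, 6] → torsion [2, 6]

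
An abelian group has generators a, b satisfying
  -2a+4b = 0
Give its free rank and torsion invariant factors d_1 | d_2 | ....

rank_ℚ(R)=1; free=2−1=1
SNF(R) diag = [2] → torsion [2]

Answer: M ≅ ℤ^1 ⊕ ℤ/2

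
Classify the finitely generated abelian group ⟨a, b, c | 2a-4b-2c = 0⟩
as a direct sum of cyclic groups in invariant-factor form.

rank_ℚ(R)=1; free=3−1=2
SNF(R) diag = [2] → torsion [2]

Answer: M ≅ ℤ^2 ⊕ ℤ/2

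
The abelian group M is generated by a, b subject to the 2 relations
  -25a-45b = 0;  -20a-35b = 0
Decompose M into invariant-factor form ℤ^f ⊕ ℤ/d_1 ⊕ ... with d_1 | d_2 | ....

Answer: M ≅ ℤ/5 ⊕ ℤ/5

Derivation:
rank_ℚ(R)=2; free=2−2=0
SNF(R) diag = [5, 5] → torsion [5, 5]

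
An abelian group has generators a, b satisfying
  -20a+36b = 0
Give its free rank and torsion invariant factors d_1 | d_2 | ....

Answer: M ≅ ℤ^1 ⊕ ℤ/4

Derivation:
rank_ℚ(R)=1; free=2−1=1
SNF(R) diag = [4] → torsion [4]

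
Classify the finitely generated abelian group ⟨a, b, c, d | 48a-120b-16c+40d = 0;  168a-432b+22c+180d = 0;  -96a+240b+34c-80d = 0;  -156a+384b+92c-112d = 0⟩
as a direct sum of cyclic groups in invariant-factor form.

Answer: M ≅ ℤ/2 ⊕ ℤ/4 ⊕ ℤ/12 ⊕ ℤ/24

Derivation:
rank_ℚ(R)=4; free=4−4=0
SNF(R) diag = [2, 4, 12, 24] → torsion [2, 4, 12, 24]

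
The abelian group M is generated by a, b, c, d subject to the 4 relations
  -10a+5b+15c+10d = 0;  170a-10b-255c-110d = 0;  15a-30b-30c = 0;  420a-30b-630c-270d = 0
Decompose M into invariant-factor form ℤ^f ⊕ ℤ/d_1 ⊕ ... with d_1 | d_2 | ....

rank_ℚ(R)=4; free=4−4=0
SNF(R) diag = [5, 15, 15, 30] → torsion [5, 15, 15, 30]

Answer: M ≅ ℤ/5 ⊕ ℤ/15 ⊕ ℤ/15 ⊕ ℤ/30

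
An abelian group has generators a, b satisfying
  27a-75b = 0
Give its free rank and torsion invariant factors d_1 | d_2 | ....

rank_ℚ(R)=1; free=2−1=1
SNF(R) diag = [3] → torsion [3]

Answer: M ≅ ℤ^1 ⊕ ℤ/3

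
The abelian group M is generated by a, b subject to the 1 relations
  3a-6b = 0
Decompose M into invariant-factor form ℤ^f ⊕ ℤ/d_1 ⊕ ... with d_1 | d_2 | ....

Answer: M ≅ ℤ^1 ⊕ ℤ/3

Derivation:
rank_ℚ(R)=1; free=2−1=1
SNF(R) diag = [3] → torsion [3]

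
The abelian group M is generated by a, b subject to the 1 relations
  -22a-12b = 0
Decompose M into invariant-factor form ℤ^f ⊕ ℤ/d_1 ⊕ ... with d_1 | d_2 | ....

rank_ℚ(R)=1; free=2−1=1
SNF(R) diag = [2] → torsion [2]

Answer: M ≅ ℤ^1 ⊕ ℤ/2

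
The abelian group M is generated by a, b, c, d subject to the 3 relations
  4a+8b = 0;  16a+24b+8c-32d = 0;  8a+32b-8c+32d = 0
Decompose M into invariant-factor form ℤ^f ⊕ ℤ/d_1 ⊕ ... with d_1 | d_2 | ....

Answer: M ≅ ℤ^1 ⊕ ℤ/4 ⊕ ℤ/8 ⊕ ℤ/8

Derivation:
rank_ℚ(R)=3; free=4−3=1
SNF(R) diag = [4, 8, 8] → torsion [4, 8, 8]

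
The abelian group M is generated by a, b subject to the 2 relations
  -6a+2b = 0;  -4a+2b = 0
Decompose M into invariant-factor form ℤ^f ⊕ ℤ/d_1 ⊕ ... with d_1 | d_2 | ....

rank_ℚ(R)=2; free=2−2=0
SNF(R) diag = [2, 2] → torsion [2, 2]

Answer: M ≅ ℤ/2 ⊕ ℤ/2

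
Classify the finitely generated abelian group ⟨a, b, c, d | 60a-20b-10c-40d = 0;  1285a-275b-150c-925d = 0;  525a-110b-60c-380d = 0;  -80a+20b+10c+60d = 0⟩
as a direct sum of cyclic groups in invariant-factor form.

rank_ℚ(R)=4; free=4−4=0
SNF(R) diag = [5, 5, 10, 20] → torsion [5, 5, 10, 20]

Answer: M ≅ ℤ/5 ⊕ ℤ/5 ⊕ ℤ/10 ⊕ ℤ/20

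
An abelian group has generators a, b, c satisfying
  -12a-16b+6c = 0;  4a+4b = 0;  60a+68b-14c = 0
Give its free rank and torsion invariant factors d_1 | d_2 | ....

Answer: M ≅ ℤ/2 ⊕ ℤ/4 ⊕ ℤ/4

Derivation:
rank_ℚ(R)=3; free=3−3=0
SNF(R) diag = [2, 4, 4] → torsion [2, 4, 4]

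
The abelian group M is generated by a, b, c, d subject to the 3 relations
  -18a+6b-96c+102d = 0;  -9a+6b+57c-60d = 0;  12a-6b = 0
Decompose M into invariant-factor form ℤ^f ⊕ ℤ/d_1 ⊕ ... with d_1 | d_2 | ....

Answer: M ≅ ℤ^1 ⊕ ℤ/3 ⊕ ℤ/6 ⊕ ℤ/18

Derivation:
rank_ℚ(R)=3; free=4−3=1
SNF(R) diag = [3, 6, 18] → torsion [3, 6, 18]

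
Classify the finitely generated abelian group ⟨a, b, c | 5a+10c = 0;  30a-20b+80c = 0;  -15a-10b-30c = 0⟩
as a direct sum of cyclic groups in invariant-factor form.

rank_ℚ(R)=3; free=3−3=0
SNF(R) diag = [5, 10, 20] → torsion [5, 10, 20]

Answer: M ≅ ℤ/5 ⊕ ℤ/10 ⊕ ℤ/20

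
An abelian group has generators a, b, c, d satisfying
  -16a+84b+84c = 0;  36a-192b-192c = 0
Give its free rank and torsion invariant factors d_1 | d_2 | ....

Answer: M ≅ ℤ^2 ⊕ ℤ/4 ⊕ ℤ/12

Derivation:
rank_ℚ(R)=2; free=4−2=2
SNF(R) diag = [4, 12] → torsion [4, 12]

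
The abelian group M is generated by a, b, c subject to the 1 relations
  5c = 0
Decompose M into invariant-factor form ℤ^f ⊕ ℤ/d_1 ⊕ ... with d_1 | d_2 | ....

rank_ℚ(R)=1; free=3−1=2
SNF(R) diag = [5] → torsion [5]

Answer: M ≅ ℤ^2 ⊕ ℤ/5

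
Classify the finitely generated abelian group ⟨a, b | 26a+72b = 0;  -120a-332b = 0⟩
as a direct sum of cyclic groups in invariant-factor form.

rank_ℚ(R)=2; free=2−2=0
SNF(R) diag = [2, 4] → torsion [2, 4]

Answer: M ≅ ℤ/2 ⊕ ℤ/4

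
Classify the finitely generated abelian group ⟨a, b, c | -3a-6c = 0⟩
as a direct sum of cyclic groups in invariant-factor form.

rank_ℚ(R)=1; free=3−1=2
SNF(R) diag = [3] → torsion [3]

Answer: M ≅ ℤ^2 ⊕ ℤ/3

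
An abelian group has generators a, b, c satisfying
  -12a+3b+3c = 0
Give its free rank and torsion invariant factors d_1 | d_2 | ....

rank_ℚ(R)=1; free=3−1=2
SNF(R) diag = [3] → torsion [3]

Answer: M ≅ ℤ^2 ⊕ ℤ/3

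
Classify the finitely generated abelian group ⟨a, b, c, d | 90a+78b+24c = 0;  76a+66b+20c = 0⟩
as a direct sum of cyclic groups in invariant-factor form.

Answer: M ≅ ℤ^2 ⊕ ℤ/2 ⊕ ℤ/6

Derivation:
rank_ℚ(R)=2; free=4−2=2
SNF(R) diag = [2, 6] → torsion [2, 6]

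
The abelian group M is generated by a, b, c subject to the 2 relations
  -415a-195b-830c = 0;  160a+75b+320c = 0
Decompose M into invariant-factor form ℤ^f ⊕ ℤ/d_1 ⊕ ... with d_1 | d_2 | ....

Answer: M ≅ ℤ^1 ⊕ ℤ/5 ⊕ ℤ/15

Derivation:
rank_ℚ(R)=2; free=3−2=1
SNF(R) diag = [5, 15] → torsion [5, 15]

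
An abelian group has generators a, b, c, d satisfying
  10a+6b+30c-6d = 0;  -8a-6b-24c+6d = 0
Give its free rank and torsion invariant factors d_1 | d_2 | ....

rank_ℚ(R)=2; free=4−2=2
SNF(R) diag = [2, 6] → torsion [2, 6]

Answer: M ≅ ℤ^2 ⊕ ℤ/2 ⊕ ℤ/6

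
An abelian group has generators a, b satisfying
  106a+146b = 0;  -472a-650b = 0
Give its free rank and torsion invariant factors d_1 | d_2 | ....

Answer: M ≅ ℤ/2 ⊕ ℤ/6

Derivation:
rank_ℚ(R)=2; free=2−2=0
SNF(R) diag = [2, 6] → torsion [2, 6]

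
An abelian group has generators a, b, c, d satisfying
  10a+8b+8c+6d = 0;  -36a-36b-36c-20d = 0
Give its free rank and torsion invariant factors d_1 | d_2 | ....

Answer: M ≅ ℤ^2 ⊕ ℤ/2 ⊕ ℤ/4

Derivation:
rank_ℚ(R)=2; free=4−2=2
SNF(R) diag = [2, 4] → torsion [2, 4]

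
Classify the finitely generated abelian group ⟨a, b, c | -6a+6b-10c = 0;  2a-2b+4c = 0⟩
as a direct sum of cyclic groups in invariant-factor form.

Answer: M ≅ ℤ^1 ⊕ ℤ/2 ⊕ ℤ/2

Derivation:
rank_ℚ(R)=2; free=3−2=1
SNF(R) diag = [2, 2] → torsion [2, 2]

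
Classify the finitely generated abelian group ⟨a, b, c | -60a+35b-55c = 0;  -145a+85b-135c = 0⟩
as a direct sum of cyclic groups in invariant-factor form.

Answer: M ≅ ℤ^1 ⊕ ℤ/5 ⊕ ℤ/5

Derivation:
rank_ℚ(R)=2; free=3−2=1
SNF(R) diag = [5, 5] → torsion [5, 5]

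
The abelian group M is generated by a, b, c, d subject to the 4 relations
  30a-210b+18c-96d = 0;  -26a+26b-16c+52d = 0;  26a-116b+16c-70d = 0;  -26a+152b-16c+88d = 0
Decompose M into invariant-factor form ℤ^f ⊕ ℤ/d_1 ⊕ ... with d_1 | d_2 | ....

Answer: M ≅ ℤ/2 ⊕ ℤ/6 ⊕ ℤ/18 ⊕ ℤ/54

Derivation:
rank_ℚ(R)=4; free=4−4=0
SNF(R) diag = [2, 6, 18, 54] → torsion [2, 6, 18, 54]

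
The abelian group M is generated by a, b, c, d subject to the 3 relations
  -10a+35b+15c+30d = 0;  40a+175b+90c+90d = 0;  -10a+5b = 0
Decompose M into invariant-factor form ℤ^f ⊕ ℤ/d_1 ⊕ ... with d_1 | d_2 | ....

rank_ℚ(R)=3; free=4−3=1
SNF(R) diag = [5, 15, 30] → torsion [5, 15, 30]

Answer: M ≅ ℤ^1 ⊕ ℤ/5 ⊕ ℤ/15 ⊕ ℤ/30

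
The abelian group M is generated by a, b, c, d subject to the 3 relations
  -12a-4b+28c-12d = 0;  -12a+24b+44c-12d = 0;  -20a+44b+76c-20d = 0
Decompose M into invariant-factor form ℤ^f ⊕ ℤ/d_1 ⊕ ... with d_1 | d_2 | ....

Answer: M ≅ ℤ^1 ⊕ ℤ/4 ⊕ ℤ/4 ⊕ ℤ/8

Derivation:
rank_ℚ(R)=3; free=4−3=1
SNF(R) diag = [4, 4, 8] → torsion [4, 4, 8]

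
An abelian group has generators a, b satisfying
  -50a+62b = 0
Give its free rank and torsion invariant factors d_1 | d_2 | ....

rank_ℚ(R)=1; free=2−1=1
SNF(R) diag = [2] → torsion [2]

Answer: M ≅ ℤ^1 ⊕ ℤ/2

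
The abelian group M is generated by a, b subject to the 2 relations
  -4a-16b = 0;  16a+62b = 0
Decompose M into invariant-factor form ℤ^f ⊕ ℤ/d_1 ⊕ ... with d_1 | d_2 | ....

rank_ℚ(R)=2; free=2−2=0
SNF(R) diag = [2, 4] → torsion [2, 4]

Answer: M ≅ ℤ/2 ⊕ ℤ/4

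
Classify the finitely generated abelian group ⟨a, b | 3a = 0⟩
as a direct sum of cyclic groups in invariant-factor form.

rank_ℚ(R)=1; free=2−1=1
SNF(R) diag = [3] → torsion [3]

Answer: M ≅ ℤ^1 ⊕ ℤ/3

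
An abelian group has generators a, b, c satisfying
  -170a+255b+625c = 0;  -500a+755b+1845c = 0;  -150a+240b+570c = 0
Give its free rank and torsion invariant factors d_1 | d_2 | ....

rank_ℚ(R)=3; free=3−3=0
SNF(R) diag = [5, 10, 30] → torsion [5, 10, 30]

Answer: M ≅ ℤ/5 ⊕ ℤ/10 ⊕ ℤ/30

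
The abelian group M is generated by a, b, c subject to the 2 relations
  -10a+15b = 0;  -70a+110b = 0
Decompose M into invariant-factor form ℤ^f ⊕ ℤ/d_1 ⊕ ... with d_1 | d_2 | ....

rank_ℚ(R)=2; free=3−2=1
SNF(R) diag = [5, 10] → torsion [5, 10]

Answer: M ≅ ℤ^1 ⊕ ℤ/5 ⊕ ℤ/10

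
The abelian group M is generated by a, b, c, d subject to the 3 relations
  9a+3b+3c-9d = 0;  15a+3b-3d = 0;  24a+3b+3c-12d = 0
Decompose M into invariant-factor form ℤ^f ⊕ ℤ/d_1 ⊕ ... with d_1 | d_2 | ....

rank_ℚ(R)=3; free=4−3=1
SNF(R) diag = [3, 3, 3] → torsion [3, 3, 3]

Answer: M ≅ ℤ^1 ⊕ ℤ/3 ⊕ ℤ/3 ⊕ ℤ/3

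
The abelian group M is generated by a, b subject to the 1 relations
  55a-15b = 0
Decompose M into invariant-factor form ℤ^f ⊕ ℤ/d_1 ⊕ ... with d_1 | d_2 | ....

Answer: M ≅ ℤ^1 ⊕ ℤ/5

Derivation:
rank_ℚ(R)=1; free=2−1=1
SNF(R) diag = [5] → torsion [5]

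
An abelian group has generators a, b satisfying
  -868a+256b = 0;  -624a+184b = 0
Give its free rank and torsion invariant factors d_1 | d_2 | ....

rank_ℚ(R)=2; free=2−2=0
SNF(R) diag = [4, 8] → torsion [4, 8]

Answer: M ≅ ℤ/4 ⊕ ℤ/8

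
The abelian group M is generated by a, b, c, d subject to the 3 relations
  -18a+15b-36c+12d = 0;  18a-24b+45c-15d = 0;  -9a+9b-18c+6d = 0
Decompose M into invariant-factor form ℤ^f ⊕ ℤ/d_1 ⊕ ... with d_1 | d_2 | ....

Answer: M ≅ ℤ^1 ⊕ ℤ/3 ⊕ ℤ/3 ⊕ ℤ/9

Derivation:
rank_ℚ(R)=3; free=4−3=1
SNF(R) diag = [3, 3, 9] → torsion [3, 3, 9]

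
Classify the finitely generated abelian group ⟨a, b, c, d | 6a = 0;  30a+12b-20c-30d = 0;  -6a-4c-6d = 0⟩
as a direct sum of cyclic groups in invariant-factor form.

rank_ℚ(R)=3; free=4−3=1
SNF(R) diag = [2, 6, 12] → torsion [2, 6, 12]

Answer: M ≅ ℤ^1 ⊕ ℤ/2 ⊕ ℤ/6 ⊕ ℤ/12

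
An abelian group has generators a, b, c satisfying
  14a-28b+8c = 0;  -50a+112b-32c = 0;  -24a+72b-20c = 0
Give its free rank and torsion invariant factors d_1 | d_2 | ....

rank_ℚ(R)=3; free=3−3=0
SNF(R) diag = [2, 4, 12] → torsion [2, 4, 12]

Answer: M ≅ ℤ/2 ⊕ ℤ/4 ⊕ ℤ/12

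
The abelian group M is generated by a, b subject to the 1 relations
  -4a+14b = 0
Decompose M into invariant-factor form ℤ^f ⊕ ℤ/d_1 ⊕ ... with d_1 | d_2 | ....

Answer: M ≅ ℤ^1 ⊕ ℤ/2

Derivation:
rank_ℚ(R)=1; free=2−1=1
SNF(R) diag = [2] → torsion [2]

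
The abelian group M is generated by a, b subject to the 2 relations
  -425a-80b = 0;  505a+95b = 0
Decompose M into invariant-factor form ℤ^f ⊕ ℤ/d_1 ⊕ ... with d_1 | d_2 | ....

rank_ℚ(R)=2; free=2−2=0
SNF(R) diag = [5, 5] → torsion [5, 5]

Answer: M ≅ ℤ/5 ⊕ ℤ/5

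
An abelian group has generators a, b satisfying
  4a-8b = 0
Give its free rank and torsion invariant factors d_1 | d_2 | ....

rank_ℚ(R)=1; free=2−1=1
SNF(R) diag = [4] → torsion [4]

Answer: M ≅ ℤ^1 ⊕ ℤ/4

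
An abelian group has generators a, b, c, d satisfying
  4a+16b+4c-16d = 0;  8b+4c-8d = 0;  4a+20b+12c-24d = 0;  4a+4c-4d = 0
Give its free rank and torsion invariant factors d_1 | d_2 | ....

Answer: M ≅ ℤ/4 ⊕ ℤ/4 ⊕ ℤ/4 ⊕ ℤ/4

Derivation:
rank_ℚ(R)=4; free=4−4=0
SNF(R) diag = [4, 4, 4, 4] → torsion [4, 4, 4, 4]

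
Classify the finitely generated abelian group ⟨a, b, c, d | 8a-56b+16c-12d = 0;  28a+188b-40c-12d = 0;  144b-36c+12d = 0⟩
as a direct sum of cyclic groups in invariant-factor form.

Answer: M ≅ ℤ^1 ⊕ ℤ/4 ⊕ ℤ/12 ⊕ ℤ/12

Derivation:
rank_ℚ(R)=3; free=4−3=1
SNF(R) diag = [4, 12, 12] → torsion [4, 12, 12]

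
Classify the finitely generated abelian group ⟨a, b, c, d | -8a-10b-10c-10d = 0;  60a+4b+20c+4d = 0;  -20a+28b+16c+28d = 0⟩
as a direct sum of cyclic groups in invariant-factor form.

rank_ℚ(R)=3; free=4−3=1
SNF(R) diag = [2, 4, 4] → torsion [2, 4, 4]

Answer: M ≅ ℤ^1 ⊕ ℤ/2 ⊕ ℤ/4 ⊕ ℤ/4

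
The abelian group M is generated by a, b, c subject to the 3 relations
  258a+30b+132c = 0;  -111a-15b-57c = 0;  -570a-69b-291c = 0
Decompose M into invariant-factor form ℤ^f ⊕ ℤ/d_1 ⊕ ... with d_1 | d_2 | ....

rank_ℚ(R)=3; free=3−3=0
SNF(R) diag = [3, 9, 18] → torsion [3, 9, 18]

Answer: M ≅ ℤ/3 ⊕ ℤ/9 ⊕ ℤ/18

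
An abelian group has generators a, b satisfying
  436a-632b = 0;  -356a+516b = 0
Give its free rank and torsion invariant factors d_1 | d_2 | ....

rank_ℚ(R)=2; free=2−2=0
SNF(R) diag = [4, 4] → torsion [4, 4]

Answer: M ≅ ℤ/4 ⊕ ℤ/4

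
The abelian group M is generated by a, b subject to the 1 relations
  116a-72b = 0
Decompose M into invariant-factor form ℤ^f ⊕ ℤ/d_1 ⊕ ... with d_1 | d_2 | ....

rank_ℚ(R)=1; free=2−1=1
SNF(R) diag = [4] → torsion [4]

Answer: M ≅ ℤ^1 ⊕ ℤ/4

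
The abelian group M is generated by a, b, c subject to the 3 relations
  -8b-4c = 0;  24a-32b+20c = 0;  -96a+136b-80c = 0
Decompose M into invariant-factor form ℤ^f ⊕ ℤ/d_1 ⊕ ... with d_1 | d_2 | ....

Answer: M ≅ ℤ/4 ⊕ ℤ/8 ⊕ ℤ/24

Derivation:
rank_ℚ(R)=3; free=3−3=0
SNF(R) diag = [4, 8, 24] → torsion [4, 8, 24]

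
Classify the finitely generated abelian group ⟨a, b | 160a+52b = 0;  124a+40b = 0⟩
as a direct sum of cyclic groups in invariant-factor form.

Answer: M ≅ ℤ/4 ⊕ ℤ/12

Derivation:
rank_ℚ(R)=2; free=2−2=0
SNF(R) diag = [4, 12] → torsion [4, 12]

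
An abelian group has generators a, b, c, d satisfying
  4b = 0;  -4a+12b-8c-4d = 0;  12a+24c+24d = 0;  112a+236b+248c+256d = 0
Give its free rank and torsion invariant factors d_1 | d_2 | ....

rank_ℚ(R)=4; free=4−4=0
SNF(R) diag = [4, 4, 12, 24] → torsion [4, 4, 12, 24]

Answer: M ≅ ℤ/4 ⊕ ℤ/4 ⊕ ℤ/12 ⊕ ℤ/24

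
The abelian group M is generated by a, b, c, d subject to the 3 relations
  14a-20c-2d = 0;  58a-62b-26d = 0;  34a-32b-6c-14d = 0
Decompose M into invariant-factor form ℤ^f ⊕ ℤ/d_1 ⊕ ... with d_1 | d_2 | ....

Answer: M ≅ ℤ^1 ⊕ ℤ/2 ⊕ ℤ/2 ⊕ ℤ/6

Derivation:
rank_ℚ(R)=3; free=4−3=1
SNF(R) diag = [2, 2, 6] → torsion [2, 2, 6]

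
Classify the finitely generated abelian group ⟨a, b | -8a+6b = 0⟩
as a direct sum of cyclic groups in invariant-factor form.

Answer: M ≅ ℤ^1 ⊕ ℤ/2

Derivation:
rank_ℚ(R)=1; free=2−1=1
SNF(R) diag = [2] → torsion [2]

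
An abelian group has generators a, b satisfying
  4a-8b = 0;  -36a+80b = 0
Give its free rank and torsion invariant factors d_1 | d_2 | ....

Answer: M ≅ ℤ/4 ⊕ ℤ/8

Derivation:
rank_ℚ(R)=2; free=2−2=0
SNF(R) diag = [4, 8] → torsion [4, 8]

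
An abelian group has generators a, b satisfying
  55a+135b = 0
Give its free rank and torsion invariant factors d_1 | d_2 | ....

rank_ℚ(R)=1; free=2−1=1
SNF(R) diag = [5] → torsion [5]

Answer: M ≅ ℤ^1 ⊕ ℤ/5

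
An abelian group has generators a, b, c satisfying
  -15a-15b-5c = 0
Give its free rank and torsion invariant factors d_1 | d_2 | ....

rank_ℚ(R)=1; free=3−1=2
SNF(R) diag = [5] → torsion [5]

Answer: M ≅ ℤ^2 ⊕ ℤ/5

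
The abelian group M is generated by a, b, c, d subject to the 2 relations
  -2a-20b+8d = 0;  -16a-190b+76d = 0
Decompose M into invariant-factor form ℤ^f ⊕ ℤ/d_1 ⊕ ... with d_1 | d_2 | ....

rank_ℚ(R)=2; free=4−2=2
SNF(R) diag = [2, 6] → torsion [2, 6]

Answer: M ≅ ℤ^2 ⊕ ℤ/2 ⊕ ℤ/6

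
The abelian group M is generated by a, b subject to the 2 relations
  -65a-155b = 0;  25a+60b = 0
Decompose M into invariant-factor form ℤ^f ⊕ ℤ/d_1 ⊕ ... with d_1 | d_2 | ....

Answer: M ≅ ℤ/5 ⊕ ℤ/5

Derivation:
rank_ℚ(R)=2; free=2−2=0
SNF(R) diag = [5, 5] → torsion [5, 5]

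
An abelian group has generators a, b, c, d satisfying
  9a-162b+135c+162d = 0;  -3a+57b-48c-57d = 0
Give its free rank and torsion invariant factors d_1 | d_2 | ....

rank_ℚ(R)=2; free=4−2=2
SNF(R) diag = [3, 9] → torsion [3, 9]

Answer: M ≅ ℤ^2 ⊕ ℤ/3 ⊕ ℤ/9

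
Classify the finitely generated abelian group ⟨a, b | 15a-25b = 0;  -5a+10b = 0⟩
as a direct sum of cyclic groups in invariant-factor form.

rank_ℚ(R)=2; free=2−2=0
SNF(R) diag = [5, 5] → torsion [5, 5]

Answer: M ≅ ℤ/5 ⊕ ℤ/5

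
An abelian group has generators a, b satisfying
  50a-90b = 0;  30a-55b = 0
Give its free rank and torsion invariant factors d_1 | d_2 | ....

rank_ℚ(R)=2; free=2−2=0
SNF(R) diag = [5, 10] → torsion [5, 10]

Answer: M ≅ ℤ/5 ⊕ ℤ/10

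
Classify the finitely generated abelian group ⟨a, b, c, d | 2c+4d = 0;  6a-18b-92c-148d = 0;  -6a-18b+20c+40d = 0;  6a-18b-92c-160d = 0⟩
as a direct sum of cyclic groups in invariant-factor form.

Answer: M ≅ ℤ/2 ⊕ ℤ/6 ⊕ ℤ/12 ⊕ ℤ/36

Derivation:
rank_ℚ(R)=4; free=4−4=0
SNF(R) diag = [2, 6, 12, 36] → torsion [2, 6, 12, 36]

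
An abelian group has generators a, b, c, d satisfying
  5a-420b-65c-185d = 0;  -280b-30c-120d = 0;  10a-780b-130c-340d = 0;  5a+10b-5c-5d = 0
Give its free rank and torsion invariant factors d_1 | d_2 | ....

Answer: M ≅ ℤ/5 ⊕ ℤ/10 ⊕ ℤ/30 ⊕ ℤ/30

Derivation:
rank_ℚ(R)=4; free=4−4=0
SNF(R) diag = [5, 10, 30, 30] → torsion [5, 10, 30, 30]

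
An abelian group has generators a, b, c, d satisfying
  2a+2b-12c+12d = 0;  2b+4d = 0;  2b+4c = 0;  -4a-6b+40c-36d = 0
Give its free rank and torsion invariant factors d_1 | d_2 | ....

rank_ℚ(R)=4; free=4−4=0
SNF(R) diag = [2, 2, 4, 8] → torsion [2, 2, 4, 8]

Answer: M ≅ ℤ/2 ⊕ ℤ/2 ⊕ ℤ/4 ⊕ ℤ/8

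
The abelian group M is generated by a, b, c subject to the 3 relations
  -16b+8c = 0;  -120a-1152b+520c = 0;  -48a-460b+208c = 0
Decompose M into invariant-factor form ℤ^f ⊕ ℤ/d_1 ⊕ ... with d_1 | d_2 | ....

rank_ℚ(R)=3; free=3−3=0
SNF(R) diag = [4, 8, 24] → torsion [4, 8, 24]

Answer: M ≅ ℤ/4 ⊕ ℤ/8 ⊕ ℤ/24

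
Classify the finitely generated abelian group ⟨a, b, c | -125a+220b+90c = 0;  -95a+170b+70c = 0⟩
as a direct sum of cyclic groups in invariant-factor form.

Answer: M ≅ ℤ^1 ⊕ ℤ/5 ⊕ ℤ/10

Derivation:
rank_ℚ(R)=2; free=3−2=1
SNF(R) diag = [5, 10] → torsion [5, 10]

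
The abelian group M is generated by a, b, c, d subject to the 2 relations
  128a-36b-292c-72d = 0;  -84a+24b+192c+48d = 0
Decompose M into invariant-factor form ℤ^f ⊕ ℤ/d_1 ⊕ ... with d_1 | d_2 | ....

rank_ℚ(R)=2; free=4−2=2
SNF(R) diag = [4, 12] → torsion [4, 12]

Answer: M ≅ ℤ^2 ⊕ ℤ/4 ⊕ ℤ/12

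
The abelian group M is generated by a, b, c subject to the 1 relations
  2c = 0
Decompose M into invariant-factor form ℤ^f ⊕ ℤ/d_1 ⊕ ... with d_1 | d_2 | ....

rank_ℚ(R)=1; free=3−1=2
SNF(R) diag = [2] → torsion [2]

Answer: M ≅ ℤ^2 ⊕ ℤ/2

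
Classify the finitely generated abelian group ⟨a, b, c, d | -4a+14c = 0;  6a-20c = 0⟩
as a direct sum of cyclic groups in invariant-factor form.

rank_ℚ(R)=2; free=4−2=2
SNF(R) diag = [2, 2] → torsion [2, 2]

Answer: M ≅ ℤ^2 ⊕ ℤ/2 ⊕ ℤ/2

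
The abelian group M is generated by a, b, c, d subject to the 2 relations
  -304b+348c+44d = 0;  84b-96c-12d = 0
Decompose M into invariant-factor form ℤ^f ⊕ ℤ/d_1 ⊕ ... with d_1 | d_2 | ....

Answer: M ≅ ℤ^2 ⊕ ℤ/4 ⊕ ℤ/12

Derivation:
rank_ℚ(R)=2; free=4−2=2
SNF(R) diag = [4, 12] → torsion [4, 12]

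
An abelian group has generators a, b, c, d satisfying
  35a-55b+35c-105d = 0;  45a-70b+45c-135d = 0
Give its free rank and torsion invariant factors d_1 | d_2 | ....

Answer: M ≅ ℤ^2 ⊕ ℤ/5 ⊕ ℤ/5

Derivation:
rank_ℚ(R)=2; free=4−2=2
SNF(R) diag = [5, 5] → torsion [5, 5]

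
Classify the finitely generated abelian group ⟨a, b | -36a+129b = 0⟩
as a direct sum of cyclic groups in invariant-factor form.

rank_ℚ(R)=1; free=2−1=1
SNF(R) diag = [3] → torsion [3]

Answer: M ≅ ℤ^1 ⊕ ℤ/3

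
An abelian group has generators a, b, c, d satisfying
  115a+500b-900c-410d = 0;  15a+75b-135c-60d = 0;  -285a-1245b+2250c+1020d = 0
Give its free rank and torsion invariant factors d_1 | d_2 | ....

rank_ℚ(R)=3; free=4−3=1
SNF(R) diag = [5, 15, 45] → torsion [5, 15, 45]

Answer: M ≅ ℤ^1 ⊕ ℤ/5 ⊕ ℤ/15 ⊕ ℤ/45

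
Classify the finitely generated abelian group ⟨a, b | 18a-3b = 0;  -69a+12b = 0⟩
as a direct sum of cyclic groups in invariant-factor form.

Answer: M ≅ ℤ/3 ⊕ ℤ/3

Derivation:
rank_ℚ(R)=2; free=2−2=0
SNF(R) diag = [3, 3] → torsion [3, 3]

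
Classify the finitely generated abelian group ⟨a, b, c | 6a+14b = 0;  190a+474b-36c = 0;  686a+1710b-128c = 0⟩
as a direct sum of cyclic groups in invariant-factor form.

Answer: M ≅ ℤ/2 ⊕ ℤ/4 ⊕ ℤ/8

Derivation:
rank_ℚ(R)=3; free=3−3=0
SNF(R) diag = [2, 4, 8] → torsion [2, 4, 8]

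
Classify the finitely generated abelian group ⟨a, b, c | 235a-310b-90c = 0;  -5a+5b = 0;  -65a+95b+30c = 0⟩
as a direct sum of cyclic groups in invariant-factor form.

rank_ℚ(R)=3; free=3−3=0
SNF(R) diag = [5, 15, 30] → torsion [5, 15, 30]

Answer: M ≅ ℤ/5 ⊕ ℤ/15 ⊕ ℤ/30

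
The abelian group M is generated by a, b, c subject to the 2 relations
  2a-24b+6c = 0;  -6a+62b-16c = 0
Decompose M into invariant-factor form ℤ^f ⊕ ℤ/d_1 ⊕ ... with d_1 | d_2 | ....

rank_ℚ(R)=2; free=3−2=1
SNF(R) diag = [2, 2] → torsion [2, 2]

Answer: M ≅ ℤ^1 ⊕ ℤ/2 ⊕ ℤ/2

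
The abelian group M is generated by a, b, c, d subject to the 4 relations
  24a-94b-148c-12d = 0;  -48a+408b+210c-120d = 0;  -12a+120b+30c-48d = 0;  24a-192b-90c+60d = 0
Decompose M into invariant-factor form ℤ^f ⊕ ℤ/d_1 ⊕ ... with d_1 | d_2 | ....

rank_ℚ(R)=4; free=4−4=0
SNF(R) diag = [2, 6, 12, 36] → torsion [2, 6, 12, 36]

Answer: M ≅ ℤ/2 ⊕ ℤ/6 ⊕ ℤ/12 ⊕ ℤ/36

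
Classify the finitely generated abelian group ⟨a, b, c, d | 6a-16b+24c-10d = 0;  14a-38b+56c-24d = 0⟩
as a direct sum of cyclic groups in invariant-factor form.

Answer: M ≅ ℤ^2 ⊕ ℤ/2 ⊕ ℤ/2

Derivation:
rank_ℚ(R)=2; free=4−2=2
SNF(R) diag = [2, 2] → torsion [2, 2]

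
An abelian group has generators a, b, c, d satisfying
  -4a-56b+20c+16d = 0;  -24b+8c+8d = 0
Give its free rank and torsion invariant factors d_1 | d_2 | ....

rank_ℚ(R)=2; free=4−2=2
SNF(R) diag = [4, 8] → torsion [4, 8]

Answer: M ≅ ℤ^2 ⊕ ℤ/4 ⊕ ℤ/8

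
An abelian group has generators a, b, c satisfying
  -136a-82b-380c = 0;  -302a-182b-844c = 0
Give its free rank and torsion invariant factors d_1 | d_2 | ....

rank_ℚ(R)=2; free=3−2=1
SNF(R) diag = [2, 6] → torsion [2, 6]

Answer: M ≅ ℤ^1 ⊕ ℤ/2 ⊕ ℤ/6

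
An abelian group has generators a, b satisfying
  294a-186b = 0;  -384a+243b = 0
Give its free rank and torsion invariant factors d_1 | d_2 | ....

Answer: M ≅ ℤ/3 ⊕ ℤ/6

Derivation:
rank_ℚ(R)=2; free=2−2=0
SNF(R) diag = [3, 6] → torsion [3, 6]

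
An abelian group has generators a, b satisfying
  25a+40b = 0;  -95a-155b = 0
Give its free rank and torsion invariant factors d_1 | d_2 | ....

rank_ℚ(R)=2; free=2−2=0
SNF(R) diag = [5, 15] → torsion [5, 15]

Answer: M ≅ ℤ/5 ⊕ ℤ/15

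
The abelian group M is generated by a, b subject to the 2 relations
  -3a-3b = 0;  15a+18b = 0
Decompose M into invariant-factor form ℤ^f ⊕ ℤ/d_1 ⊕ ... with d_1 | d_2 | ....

rank_ℚ(R)=2; free=2−2=0
SNF(R) diag = [3, 3] → torsion [3, 3]

Answer: M ≅ ℤ/3 ⊕ ℤ/3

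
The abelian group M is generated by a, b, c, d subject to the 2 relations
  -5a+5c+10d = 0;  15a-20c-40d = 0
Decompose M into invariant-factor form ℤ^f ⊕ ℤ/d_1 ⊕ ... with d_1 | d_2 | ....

rank_ℚ(R)=2; free=4−2=2
SNF(R) diag = [5, 5] → torsion [5, 5]

Answer: M ≅ ℤ^2 ⊕ ℤ/5 ⊕ ℤ/5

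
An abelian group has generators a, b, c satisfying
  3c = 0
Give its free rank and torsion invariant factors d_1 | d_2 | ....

rank_ℚ(R)=1; free=3−1=2
SNF(R) diag = [3] → torsion [3]

Answer: M ≅ ℤ^2 ⊕ ℤ/3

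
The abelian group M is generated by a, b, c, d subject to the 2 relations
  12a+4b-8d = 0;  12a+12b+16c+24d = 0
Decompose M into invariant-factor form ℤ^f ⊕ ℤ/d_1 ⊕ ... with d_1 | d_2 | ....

Answer: M ≅ ℤ^2 ⊕ ℤ/4 ⊕ ℤ/8

Derivation:
rank_ℚ(R)=2; free=4−2=2
SNF(R) diag = [4, 8] → torsion [4, 8]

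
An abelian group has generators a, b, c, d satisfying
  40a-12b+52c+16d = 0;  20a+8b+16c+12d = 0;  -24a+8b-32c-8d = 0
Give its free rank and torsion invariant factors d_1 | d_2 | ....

Answer: M ≅ ℤ^1 ⊕ ℤ/4 ⊕ ℤ/4 ⊕ ℤ/8

Derivation:
rank_ℚ(R)=3; free=4−3=1
SNF(R) diag = [4, 4, 8] → torsion [4, 4, 8]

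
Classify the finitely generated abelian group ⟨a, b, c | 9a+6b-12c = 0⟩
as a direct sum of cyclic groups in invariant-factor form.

Answer: M ≅ ℤ^2 ⊕ ℤ/3

Derivation:
rank_ℚ(R)=1; free=3−1=2
SNF(R) diag = [3] → torsion [3]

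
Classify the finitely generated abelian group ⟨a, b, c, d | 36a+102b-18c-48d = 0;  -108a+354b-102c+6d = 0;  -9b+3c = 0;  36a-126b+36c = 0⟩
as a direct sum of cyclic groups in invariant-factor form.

Answer: M ≅ ℤ/3 ⊕ ℤ/6 ⊕ ℤ/18 ⊕ ℤ/36

Derivation:
rank_ℚ(R)=4; free=4−4=0
SNF(R) diag = [3, 6, 18, 36] → torsion [3, 6, 18, 36]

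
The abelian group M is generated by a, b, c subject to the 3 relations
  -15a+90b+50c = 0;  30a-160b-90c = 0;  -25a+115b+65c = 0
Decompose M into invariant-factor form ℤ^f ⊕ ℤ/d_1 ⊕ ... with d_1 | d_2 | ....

Answer: M ≅ ℤ/5 ⊕ ℤ/5 ⊕ ℤ/10

Derivation:
rank_ℚ(R)=3; free=3−3=0
SNF(R) diag = [5, 5, 10] → torsion [5, 5, 10]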